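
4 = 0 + 4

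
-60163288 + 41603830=-18559458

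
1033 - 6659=-5626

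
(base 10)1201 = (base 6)5321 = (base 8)2261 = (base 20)301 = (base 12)841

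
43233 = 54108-10875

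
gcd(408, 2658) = 6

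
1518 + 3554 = 5072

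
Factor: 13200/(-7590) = -1*2^3*5^1*23^(-1) = -40/23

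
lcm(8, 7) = 56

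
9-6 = 3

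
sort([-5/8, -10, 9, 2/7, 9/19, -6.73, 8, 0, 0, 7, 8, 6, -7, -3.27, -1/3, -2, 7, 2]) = [-10, -7, -6.73, -3.27, -2, -5/8, -1/3, 0, 0, 2/7, 9/19, 2, 6, 7, 7, 8, 8, 9]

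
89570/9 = 9952 + 2/9 ≈ 9952.22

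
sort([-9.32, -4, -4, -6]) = [-9.32, -6, -4, -4]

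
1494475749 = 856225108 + 638250641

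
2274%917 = 440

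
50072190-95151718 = -45079528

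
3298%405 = 58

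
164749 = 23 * 7163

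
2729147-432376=2296771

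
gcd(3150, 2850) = 150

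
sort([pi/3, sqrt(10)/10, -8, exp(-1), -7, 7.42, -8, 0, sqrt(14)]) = [-8, -8, -7, 0, sqrt(10)/10, exp(-1), pi/3, sqrt(14), 7.42]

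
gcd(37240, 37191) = 49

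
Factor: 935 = 5^1*11^1*17^1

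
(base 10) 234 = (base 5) 1414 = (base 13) 150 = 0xea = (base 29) 82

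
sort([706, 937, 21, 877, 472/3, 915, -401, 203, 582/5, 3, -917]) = [-917, -401, 3, 21, 582/5, 472/3, 203, 706, 877, 915, 937]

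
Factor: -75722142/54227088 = -1*2^(-3)*3^(-1)*167^1*75571^1*376577^(-1) = -12620357/9037848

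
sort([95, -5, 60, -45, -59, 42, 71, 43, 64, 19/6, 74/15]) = [-59, -45, -5, 19/6, 74/15, 42, 43, 60, 64, 71, 95]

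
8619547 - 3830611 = 4788936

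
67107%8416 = 8195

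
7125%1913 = 1386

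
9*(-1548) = -13932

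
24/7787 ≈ 0.00308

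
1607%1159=448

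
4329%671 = 303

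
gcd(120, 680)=40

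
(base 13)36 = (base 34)1b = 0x2d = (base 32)1d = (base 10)45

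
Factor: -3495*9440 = -1*2^5*3^1*5^2*59^1*233^1 = -32992800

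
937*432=404784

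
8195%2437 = 884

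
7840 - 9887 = -2047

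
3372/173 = 19+85/173 ≈ 19.49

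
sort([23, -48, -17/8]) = [-48, -17/8, 23]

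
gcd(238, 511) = 7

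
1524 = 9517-7993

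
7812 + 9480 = 17292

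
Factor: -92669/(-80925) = 3^(-1) * 5^(-2) * 13^(-1) * 83^(-1) * 92669^1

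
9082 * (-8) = -72656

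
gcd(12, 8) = 4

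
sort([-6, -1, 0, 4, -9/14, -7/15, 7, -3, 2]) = [-6, -3, -1, -9/14, -7/15, 0, 2, 4, 7]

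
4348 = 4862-514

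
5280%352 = 0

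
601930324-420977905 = 180952419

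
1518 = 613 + 905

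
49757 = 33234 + 16523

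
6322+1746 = 8068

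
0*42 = 0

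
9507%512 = 291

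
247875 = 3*82625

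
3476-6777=-3301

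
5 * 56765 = 283825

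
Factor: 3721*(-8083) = -1*59^1*61^2*137^1 = -30076843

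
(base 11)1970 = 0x9c1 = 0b100111000001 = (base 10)2497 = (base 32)2e1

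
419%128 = 35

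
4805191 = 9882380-5077189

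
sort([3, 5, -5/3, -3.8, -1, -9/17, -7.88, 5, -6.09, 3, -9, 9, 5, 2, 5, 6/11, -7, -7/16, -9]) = [-9, -9, -7.88, -7, -6.09, -3.8, -5/3, -1, -9/17, -7/16, 6/11, 2, 3, 3, 5, 5, 5, 5, 9]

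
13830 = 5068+8762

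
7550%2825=1900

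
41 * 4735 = 194135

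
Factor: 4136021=23^1 * 179827^1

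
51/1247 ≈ 0.0409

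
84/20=4 + 1/5=4.20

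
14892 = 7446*2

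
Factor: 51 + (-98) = -1*47^1 = -47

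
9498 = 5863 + 3635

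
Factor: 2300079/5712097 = 3^1*37^(-1)*263^(-1)*587^(-1)*769^1*997^1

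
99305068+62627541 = 161932609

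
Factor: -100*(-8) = 2^5*5^2 = 800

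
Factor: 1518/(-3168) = -1*2^(-4)*3^(-1)*23^1 = -23/48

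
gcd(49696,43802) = 2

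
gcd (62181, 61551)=63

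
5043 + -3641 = 1402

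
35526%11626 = 648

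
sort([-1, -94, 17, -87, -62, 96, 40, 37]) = [-94, -87, -62, -1, 17, 37, 40, 96]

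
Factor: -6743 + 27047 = 2^4*3^3*47^1 = 20304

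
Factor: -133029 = -1*3^3*13^1*379^1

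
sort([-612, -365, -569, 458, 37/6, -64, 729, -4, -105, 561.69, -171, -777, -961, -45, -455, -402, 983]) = [-961, -777, -612, -569, -455, -402, -365, -171, -105, -64, -45, -4, 37/6, 458, 561.69, 729, 983]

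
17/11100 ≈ 0.00153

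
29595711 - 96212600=-66616889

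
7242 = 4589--2653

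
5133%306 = 237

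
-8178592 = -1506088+-6672504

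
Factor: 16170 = 2^1*3^1*5^1*7^2*11^1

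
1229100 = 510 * 2410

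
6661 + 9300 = 15961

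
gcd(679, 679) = 679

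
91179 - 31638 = 59541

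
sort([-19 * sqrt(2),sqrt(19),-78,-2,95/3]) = [-78,-19 * sqrt(2),-2,sqrt(19),95/3]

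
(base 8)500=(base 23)dl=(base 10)320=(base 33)9n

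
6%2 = 0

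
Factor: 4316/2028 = 3^(-1) * 13^(-1) * 83^1 = 83/39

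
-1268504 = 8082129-9350633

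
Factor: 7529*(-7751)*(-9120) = 2^5*3^1*5^1*19^1*23^1*337^1*7529^1 = 532218384480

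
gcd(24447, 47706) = 3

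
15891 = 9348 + 6543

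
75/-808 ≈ -0.0928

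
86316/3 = 28772 = 28772.00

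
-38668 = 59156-97824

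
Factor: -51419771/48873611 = -1 * 13^2 * 131^(-1) * 349^(-1) * 1069^(-1) * 304259^1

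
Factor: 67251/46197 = 3^(-2)*59^(-1)*773^1 = 773/531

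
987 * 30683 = 30284121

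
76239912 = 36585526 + 39654386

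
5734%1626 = 856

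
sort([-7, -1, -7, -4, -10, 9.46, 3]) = [-10, -7, -7, -4, -1, 3, 9.46]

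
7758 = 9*862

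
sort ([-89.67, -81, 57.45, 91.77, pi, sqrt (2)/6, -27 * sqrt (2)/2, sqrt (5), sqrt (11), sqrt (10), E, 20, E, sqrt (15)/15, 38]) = [-89.67, -81, -27 * sqrt (2)/2, sqrt (2)/6, sqrt (15)/15, sqrt (5), E, E, pi, sqrt (10), sqrt (11), 20, 38, 57.45, 91.77]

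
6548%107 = 21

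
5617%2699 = 219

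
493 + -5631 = -5138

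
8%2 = 0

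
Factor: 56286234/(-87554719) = -1*2^1*3^2*7^(-2)*1786831^(-1)*3127013^1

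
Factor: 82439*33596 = 2^2*7^1*37^1*227^1*11777^1 = 2769620644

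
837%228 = 153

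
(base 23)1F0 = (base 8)1552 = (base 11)725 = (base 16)36A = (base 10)874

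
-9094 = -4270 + -4824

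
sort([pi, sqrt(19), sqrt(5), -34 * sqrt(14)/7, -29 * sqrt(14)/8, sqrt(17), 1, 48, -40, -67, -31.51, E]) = [-67, -40, -31.51, -34 * sqrt(14)/7, -29 * sqrt(14)/8, 1, sqrt(5), E, pi, sqrt(17), sqrt(19), 48]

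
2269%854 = 561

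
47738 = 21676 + 26062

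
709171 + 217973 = 927144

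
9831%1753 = 1066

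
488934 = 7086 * 69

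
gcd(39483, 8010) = 9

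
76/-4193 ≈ -0.0181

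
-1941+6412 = 4471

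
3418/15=227 + 13/15 ≈ 227.87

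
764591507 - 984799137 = -220207630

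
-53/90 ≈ -0.589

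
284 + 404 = 688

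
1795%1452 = 343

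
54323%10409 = 2278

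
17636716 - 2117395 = 15519321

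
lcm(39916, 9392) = 159664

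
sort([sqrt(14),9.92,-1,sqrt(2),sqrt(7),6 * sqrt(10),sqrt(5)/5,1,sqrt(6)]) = [-1,sqrt(5)/5,1,sqrt(2),sqrt(6),sqrt(7),sqrt(14),9.92,6 * sqrt(10)]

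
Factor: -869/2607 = -1 * 3^(-1) = -1/3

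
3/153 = 1/51 ≈ 0.0196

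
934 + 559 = 1493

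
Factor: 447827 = 447827^1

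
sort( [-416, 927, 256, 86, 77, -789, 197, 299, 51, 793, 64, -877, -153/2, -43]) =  [-877, -789, -416, -153/2, -43, 51, 64, 77, 86, 197, 256, 299, 793, 927]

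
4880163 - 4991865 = -111702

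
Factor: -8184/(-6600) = 5^(-2)*31^1 = 31/25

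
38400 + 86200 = 124600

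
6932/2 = 3466 = 3466.00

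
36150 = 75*482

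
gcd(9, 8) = 1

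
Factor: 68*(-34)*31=-1*2^3*17^2*31^1=-71672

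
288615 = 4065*71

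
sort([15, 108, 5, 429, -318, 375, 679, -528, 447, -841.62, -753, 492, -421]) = [-841.62, -753, -528, -421, -318, 5, 15, 108, 375, 429, 447, 492, 679]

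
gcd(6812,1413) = 1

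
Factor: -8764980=-1*2^2*3^1*5^1*7^1*41^1*509^1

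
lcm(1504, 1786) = 28576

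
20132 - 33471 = -13339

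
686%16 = 14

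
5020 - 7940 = -2920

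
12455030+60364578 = 72819608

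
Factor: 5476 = 2^2*37^2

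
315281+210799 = 526080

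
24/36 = 2/3 ≈ 0.667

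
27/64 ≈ 0.422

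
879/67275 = 293/22425 ≈ 0.0131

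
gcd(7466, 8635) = 1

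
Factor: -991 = -1 * 991^1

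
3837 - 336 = 3501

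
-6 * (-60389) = 362334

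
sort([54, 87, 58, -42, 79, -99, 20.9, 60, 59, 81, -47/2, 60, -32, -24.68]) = [-99, -42, -32, -24.68, -47/2, 20.9, 54, 58, 59, 60, 60, 79, 81, 87]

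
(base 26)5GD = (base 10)3809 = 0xEE1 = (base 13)1970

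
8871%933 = 474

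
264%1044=264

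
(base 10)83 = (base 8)123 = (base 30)2n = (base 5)313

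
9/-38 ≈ -0.237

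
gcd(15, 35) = 5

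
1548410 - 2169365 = -620955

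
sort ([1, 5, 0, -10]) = [-10, 0, 1, 5]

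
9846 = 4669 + 5177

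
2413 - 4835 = -2422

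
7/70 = 1/10 = 0.10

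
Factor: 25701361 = 7^1*71^1*51713^1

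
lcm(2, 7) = 14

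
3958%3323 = 635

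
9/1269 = 1/141≈0.00709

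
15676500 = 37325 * 420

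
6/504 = 1/84 ≈ 0.0119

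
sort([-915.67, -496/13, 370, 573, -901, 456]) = [-915.67, -901, -496/13, 370, 456, 573]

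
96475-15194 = 81281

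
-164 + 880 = 716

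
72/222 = 12/37 ≈ 0.324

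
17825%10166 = 7659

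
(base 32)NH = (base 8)1361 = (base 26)12P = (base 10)753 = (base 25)153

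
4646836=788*5897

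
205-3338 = -3133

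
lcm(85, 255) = 255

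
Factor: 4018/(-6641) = -1*2^1*7^2*29^(-1)*41^1*229^(-1)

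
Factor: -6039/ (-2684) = 2^ (-2)*3^2 = 9/4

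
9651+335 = 9986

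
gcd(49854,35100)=6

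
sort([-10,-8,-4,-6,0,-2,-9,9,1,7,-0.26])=[-10,-9,-8,-6,-4,-2,-0.26,0,1,7,9]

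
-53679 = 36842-90521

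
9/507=3/169 ≈ 0.0178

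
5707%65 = 52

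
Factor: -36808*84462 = -1*2^4*3^1*7^1*43^1*107^1*2011^1 = -3108877296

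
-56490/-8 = 28245/4 = 7061.25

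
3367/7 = 481 = 481.00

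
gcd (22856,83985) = 1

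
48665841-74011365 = -25345524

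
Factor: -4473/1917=-1 * 3^(-1) * 7^1=-7/3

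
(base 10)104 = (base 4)1220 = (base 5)404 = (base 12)88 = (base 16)68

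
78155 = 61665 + 16490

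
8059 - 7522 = 537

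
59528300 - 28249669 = 31278631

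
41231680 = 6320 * 6524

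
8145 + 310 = 8455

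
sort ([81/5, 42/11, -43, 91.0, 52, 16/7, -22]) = [-43, -22, 16/7, 42/11, 81/5, 52, 91.0]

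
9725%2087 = 1377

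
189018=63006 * 3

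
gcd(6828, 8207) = 1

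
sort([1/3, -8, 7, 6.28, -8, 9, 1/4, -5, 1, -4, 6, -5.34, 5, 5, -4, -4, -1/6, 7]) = [-8, -8, -5.34, -5, -4, -4, -4, -1/6, 1/4, 1/3, 1, 5, 5, 6, 6.28, 7, 7, 9]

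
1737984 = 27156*64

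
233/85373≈0.00273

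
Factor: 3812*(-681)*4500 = -1*2^4*3^3*5^3*227^1*953^1 = -11681874000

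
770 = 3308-2538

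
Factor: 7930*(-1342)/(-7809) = 2^2*3^(-1)*5^1*11^1*13^1*19^(-1)*61^2*137^(-1) = 10642060/7809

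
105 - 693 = -588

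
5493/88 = 62 + 37/88 ≈ 62.42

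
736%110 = 76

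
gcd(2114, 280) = 14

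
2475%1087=301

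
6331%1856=763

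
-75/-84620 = 15/16924≈0.000886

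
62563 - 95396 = -32833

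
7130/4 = 1782 + 1/2 = 1782.50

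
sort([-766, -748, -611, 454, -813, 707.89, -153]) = [-813, -766, -748, -611, -153, 454, 707.89]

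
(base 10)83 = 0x53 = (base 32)2j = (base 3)10002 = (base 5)313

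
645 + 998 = 1643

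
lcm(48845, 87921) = 439605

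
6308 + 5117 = 11425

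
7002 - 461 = 6541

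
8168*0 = 0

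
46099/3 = 15366 + 1/3 ≈ 15366.33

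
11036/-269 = -41 - 7/269 ≈ -41.03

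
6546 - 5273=1273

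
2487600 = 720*3455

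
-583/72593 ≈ -0.00803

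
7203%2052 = 1047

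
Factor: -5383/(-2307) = 3^(-1)*7^1 = 7/3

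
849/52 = 16 + 17/52 ≈ 16.33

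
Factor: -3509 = -1*11^2*29^1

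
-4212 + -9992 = -14204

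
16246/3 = 5415 + 1/3 ≈ 5415.33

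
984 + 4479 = 5463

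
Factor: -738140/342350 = -1*2^1*5^(-1)*13^1*17^1*41^(-1) = -442/205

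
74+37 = 111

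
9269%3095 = 3079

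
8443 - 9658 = -1215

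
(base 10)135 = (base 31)4b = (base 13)a5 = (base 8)207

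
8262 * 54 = 446148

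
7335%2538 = 2259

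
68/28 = 2 + 3/7 ≈ 2.43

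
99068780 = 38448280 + 60620500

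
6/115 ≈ 0.0522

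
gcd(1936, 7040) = 176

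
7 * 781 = 5467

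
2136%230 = 66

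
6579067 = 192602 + 6386465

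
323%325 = 323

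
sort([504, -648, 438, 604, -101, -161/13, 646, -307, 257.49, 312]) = [-648, -307, -101, -161/13, 257.49, 312, 438, 504, 604, 646]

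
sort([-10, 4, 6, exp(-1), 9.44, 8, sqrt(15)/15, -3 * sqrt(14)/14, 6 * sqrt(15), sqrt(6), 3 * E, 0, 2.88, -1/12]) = [-10, -3 * sqrt(14)/14, -1/12, 0, sqrt(15)/15, exp(-1), sqrt(6), 2.88, 4, 6, 8, 3 * E, 9.44, 6 * sqrt(15)]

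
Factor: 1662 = 2^1 * 3^1 * 277^1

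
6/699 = 2/233 ≈ 0.00858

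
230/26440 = 23/2644 ≈ 0.00870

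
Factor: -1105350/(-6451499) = 2^1 * 3^1 * 5^2 * 7369^1 * 6451499^(-1)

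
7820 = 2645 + 5175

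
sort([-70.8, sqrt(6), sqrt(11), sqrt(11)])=[-70.8, sqrt(6), sqrt(11), sqrt(11)]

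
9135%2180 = 415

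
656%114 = 86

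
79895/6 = 13315+5/6 ≈ 13315.83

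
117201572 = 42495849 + 74705723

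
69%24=21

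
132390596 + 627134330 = 759524926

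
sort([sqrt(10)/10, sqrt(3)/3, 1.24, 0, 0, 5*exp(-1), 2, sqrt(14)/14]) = [0, 0, sqrt(14)/14, sqrt(10)/10, sqrt(3)/3, 1.24, 5*exp(-1), 2]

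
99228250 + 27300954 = 126529204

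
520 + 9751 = 10271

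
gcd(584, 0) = 584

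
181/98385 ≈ 0.00184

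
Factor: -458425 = -1*5^2*11^1*1667^1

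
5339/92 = 58+3/92 ≈ 58.03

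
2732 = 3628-896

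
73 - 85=-12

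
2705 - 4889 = -2184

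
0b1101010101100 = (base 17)16ab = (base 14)26ba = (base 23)ckk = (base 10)6828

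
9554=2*4777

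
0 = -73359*0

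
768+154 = 922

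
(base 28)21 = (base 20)2h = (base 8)71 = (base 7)111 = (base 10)57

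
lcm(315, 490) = 4410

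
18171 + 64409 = 82580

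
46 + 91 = 137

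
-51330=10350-61680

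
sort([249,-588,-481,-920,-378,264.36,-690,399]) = [-920,-690,-588,-481,-378,249,264.36,399]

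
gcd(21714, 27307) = 329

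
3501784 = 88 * 39793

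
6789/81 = 2263/27 ≈ 83.81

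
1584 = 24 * 66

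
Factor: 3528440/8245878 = 2^2*3^(-1)*5^1*88211^1*1374313^(-1) = 1764220/4122939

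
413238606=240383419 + 172855187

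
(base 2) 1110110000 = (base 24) 1f8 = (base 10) 944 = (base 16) 3b0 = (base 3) 1021222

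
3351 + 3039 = 6390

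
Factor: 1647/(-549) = -1*3^1 = -3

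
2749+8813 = 11562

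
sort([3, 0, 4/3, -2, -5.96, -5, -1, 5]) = [-5.96, -5, -2, -1, 0, 4/3, 3, 5]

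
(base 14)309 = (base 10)597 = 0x255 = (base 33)i3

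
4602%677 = 540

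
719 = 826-107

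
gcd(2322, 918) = 54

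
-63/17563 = -9/2509 ≈ -0.00359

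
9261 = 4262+4999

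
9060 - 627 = 8433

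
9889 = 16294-6405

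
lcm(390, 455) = 2730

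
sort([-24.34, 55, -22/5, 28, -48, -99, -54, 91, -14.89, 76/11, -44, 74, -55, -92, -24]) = [-99, -92, -55, -54, -48, -44, -24.34, -24, -14.89, -22/5, 76/11, 28, 55, 74, 91]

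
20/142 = 10/71 ≈ 0.141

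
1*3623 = 3623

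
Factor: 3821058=2^1 * 3^2 * 212281^1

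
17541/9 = 1949 = 1949.00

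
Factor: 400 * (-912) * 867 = -1 * 2^8 * 3^2 * 5^2 * 17^2 * 19^1 = -316281600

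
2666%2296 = 370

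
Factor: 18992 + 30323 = 5^1 * 7^1 * 1409^1 = 49315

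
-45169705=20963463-66133168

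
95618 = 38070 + 57548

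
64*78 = 4992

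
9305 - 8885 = 420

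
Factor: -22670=-1*2^1*5^1*2267^1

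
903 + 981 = 1884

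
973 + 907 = 1880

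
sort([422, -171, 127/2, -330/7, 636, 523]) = [-171, -330/7, 127/2, 422, 523, 636]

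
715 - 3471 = -2756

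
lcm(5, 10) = 10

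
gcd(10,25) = 5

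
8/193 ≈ 0.0415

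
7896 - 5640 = 2256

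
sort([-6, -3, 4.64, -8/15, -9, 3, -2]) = [-9, -6, -3, -2, -8/15, 3, 4.64]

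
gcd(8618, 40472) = 2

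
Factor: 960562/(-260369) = -1 * 2^1 * 31^(-1) * 37^(-1) * 227^(-1) * 331^1 * 1451^1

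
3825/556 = 6 + 489/556 ≈ 6.88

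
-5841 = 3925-9766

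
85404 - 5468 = 79936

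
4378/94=46 + 27/47 ≈ 46.57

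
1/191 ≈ 0.00524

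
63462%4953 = 4026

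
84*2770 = 232680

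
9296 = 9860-564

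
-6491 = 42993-49484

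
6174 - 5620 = 554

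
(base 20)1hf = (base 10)755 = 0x2f3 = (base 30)p5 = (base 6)3255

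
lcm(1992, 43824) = 43824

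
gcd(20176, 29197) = 97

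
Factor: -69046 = -1*2^1*19^1*23^1*79^1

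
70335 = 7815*9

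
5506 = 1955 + 3551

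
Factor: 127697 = 277^1*461^1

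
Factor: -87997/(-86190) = 2^(-1)*3^(-1)*5^(-1)*7^1*13^(-1)*17^(-1)*967^1 = 6769/6630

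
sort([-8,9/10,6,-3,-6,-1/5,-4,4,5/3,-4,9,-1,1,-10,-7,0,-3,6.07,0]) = [-10,-8,-7,-6,-4,-4,-3,-3,-1,-1/5,0,0,9/10,1,5/3,4,6,6.07,9]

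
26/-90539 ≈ -0.000287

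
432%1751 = 432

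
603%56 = 43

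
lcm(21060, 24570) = 147420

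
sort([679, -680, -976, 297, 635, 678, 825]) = [-976, -680, 297, 635, 678, 679, 825]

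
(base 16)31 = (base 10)49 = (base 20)29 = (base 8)61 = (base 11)45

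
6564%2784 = 996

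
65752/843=77 + 841/843 ≈ 78.00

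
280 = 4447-4167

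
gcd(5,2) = 1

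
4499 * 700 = 3149300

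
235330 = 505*466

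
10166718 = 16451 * 618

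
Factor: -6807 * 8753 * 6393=-1 * 3^2 * 2131^1 * 2269^1 * 8753^1=-380905622703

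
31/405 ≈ 0.0765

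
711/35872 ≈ 0.0198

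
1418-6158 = -4740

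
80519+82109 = 162628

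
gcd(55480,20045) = 95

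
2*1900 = 3800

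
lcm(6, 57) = 114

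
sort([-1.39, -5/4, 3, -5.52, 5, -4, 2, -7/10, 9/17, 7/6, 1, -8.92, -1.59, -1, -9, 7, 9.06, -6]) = [-9, -8.92, -6, -5.52, -4, -1.59, -1.39, -5/4, -1, -7/10, 9/17, 1, 7/6, 2, 3, 5, 7, 9.06]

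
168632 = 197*856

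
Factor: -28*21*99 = -1*2^2*3^3*7^2*11^1 = -58212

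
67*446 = 29882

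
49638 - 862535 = -812897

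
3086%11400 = 3086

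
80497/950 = 84 + 697/950 ≈ 84.73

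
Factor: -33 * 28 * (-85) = 2^2 * 3^1 * 5^1 * 7^1 * 11^1 * 17^1 = 78540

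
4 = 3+1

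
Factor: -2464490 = -1*2^1*5^1*7^1*17^1*19^1*109^1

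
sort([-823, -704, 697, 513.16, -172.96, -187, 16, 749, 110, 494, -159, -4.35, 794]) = [-823, -704, -187, -172.96, -159, -4.35, 16, 110, 494, 513.16, 697, 749, 794]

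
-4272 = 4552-8824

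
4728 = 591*8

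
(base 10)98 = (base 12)82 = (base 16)62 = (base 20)4i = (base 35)2s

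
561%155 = 96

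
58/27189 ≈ 0.00213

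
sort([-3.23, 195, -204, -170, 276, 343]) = [-204, -170, -3.23, 195, 276, 343]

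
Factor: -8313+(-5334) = -1*3^1*4549^1 = -13647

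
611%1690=611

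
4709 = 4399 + 310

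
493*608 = 299744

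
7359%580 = 399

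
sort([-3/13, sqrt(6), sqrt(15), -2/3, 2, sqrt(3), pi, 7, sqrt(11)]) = [-2/3, -3/13, sqrt(3), 2, sqrt(6), pi, sqrt(11), sqrt(15), 7]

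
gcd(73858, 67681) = 1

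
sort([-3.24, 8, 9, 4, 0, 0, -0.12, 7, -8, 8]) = [-8, -3.24, -0.12, 0, 0, 4, 7, 8, 8, 9]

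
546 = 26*21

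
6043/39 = 154 + 37/39 ≈ 154.95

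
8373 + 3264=11637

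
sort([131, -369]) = [-369, 131]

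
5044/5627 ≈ 0.896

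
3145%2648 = 497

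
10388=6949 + 3439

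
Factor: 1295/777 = 3^(-1) * 5^1 = 5/3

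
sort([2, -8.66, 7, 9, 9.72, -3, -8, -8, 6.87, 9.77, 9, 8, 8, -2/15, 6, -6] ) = [-8.66, -8, -8, -6, -3, -2/15, 2, 6, 6.87, 7, 8, 8, 9, 9, 9.72, 9.77] 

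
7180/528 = 1795/132 ≈ 13.60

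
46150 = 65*710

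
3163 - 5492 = -2329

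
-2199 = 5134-7333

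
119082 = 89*1338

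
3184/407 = 7 + 335/407 ≈ 7.82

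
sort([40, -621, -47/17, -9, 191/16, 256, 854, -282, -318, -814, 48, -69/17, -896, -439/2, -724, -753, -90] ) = [-896, -814, -753, -724, -621, -318, -282, -439/2, -90, -9, -69/17, -47/17, 191/16, 40, 48, 256, 854] 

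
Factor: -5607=-1*3^2*7^1*89^1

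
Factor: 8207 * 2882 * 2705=2^1 * 5^1 * 11^1 * 29^1 * 131^1 * 283^1 * 541^1=63980212670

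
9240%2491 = 1767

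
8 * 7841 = 62728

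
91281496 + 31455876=122737372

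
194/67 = 2 + 60/67 ≈ 2.90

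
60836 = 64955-4119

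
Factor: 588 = 2^2*3^1*7^2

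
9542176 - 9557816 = -15640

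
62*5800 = 359600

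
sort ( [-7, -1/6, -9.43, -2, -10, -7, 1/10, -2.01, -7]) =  [-10, -9.43, -7, -7, -7, -2.01, -2, -1/6, 1/10]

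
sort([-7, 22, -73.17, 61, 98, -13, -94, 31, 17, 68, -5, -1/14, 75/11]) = [-94, -73.17, -13, -7, -5, -1/14, 75/11, 17, 22, 31, 61, 68, 98]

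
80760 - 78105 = 2655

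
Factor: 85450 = 2^1*5^2*1709^1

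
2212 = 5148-2936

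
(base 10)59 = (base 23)2d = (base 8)73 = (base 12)4b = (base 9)65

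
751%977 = 751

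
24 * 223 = 5352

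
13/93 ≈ 0.140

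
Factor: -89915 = -1*5^1*7^2*367^1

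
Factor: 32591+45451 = 2^1*3^1*13007^1 = 78042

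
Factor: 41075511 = 3^1 * 19^1 * 163^1 * 4421^1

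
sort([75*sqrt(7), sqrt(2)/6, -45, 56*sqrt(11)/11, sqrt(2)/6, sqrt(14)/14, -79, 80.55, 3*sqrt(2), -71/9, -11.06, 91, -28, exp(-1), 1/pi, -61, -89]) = [-89, -79, -61, -45, -28, -11.06, -71/9, sqrt(2)/6, sqrt(2)/6, sqrt(14)/14, 1/pi, exp(-1), 3*sqrt(2), 56*sqrt(11)/11, 80.55, 91, 75*sqrt(7)]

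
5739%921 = 213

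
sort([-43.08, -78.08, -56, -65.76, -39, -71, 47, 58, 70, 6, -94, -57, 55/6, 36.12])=[-94, -78.08, -71, -65.76, -57, -56, -43.08, -39, 6, 55/6, 36.12, 47, 58, 70]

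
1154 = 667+487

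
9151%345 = 181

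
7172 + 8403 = 15575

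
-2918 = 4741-7659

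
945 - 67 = 878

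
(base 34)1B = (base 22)21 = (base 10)45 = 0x2D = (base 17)2B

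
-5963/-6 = 993 + 5/6 ≈ 993.83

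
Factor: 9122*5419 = 2^1*4561^1*5419^1 = 49432118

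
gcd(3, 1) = 1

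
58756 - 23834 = 34922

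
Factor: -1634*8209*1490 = -1*2^2*5^1*19^1*43^1*149^1*8209^1 = -19986123940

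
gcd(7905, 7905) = 7905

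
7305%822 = 729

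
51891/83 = 625 + 16/83≈625.19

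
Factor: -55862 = -1 * 2^1 * 17^1 * 31^1 * 53^1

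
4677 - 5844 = -1167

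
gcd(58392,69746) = 1622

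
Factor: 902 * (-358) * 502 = -1 * 2^3 * 11^1 * 41^1 * 179^1 * 251^1 = -162103832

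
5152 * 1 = 5152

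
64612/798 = 80 + 386/399 ≈ 80.97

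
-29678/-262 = 113 + 36/131 ≈ 113.27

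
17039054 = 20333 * 838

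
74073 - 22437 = 51636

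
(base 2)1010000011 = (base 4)22003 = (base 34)iv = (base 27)nm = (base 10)643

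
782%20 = 2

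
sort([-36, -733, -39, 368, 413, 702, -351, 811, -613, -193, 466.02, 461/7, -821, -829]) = [-829, -821, -733, -613, -351, -193, -39, -36, 461/7, 368, 413, 466.02, 702, 811]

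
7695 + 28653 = 36348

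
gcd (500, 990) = 10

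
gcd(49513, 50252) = 739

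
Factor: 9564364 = 2^2*2391091^1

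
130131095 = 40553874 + 89577221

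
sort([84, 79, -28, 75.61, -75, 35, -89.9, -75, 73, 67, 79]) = [-89.9, -75, -75, -28, 35, 67, 73, 75.61, 79, 79, 84]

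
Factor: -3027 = -1*3^1*1009^1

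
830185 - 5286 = 824899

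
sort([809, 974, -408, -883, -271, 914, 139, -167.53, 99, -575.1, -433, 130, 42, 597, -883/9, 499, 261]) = [-883, -575.1, -433, -408, -271, -167.53, -883/9, 42, 99, 130, 139, 261, 499, 597, 809, 914, 974]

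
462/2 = 231 = 231.00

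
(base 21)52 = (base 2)1101011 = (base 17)65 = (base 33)38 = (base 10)107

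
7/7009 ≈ 0.000999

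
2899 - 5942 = -3043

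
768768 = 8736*88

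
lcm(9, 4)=36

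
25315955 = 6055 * 4181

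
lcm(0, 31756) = 0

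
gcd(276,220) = 4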